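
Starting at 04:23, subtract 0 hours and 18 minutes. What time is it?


04:05

Start: 263 minutes from midnight
Subtract: 18 minutes
Remaining: 263 - 18 = 245
Hours: 4, Minutes: 5


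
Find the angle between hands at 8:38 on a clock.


Hour hand = 8×30 + 38×0.5 = 259.0°
Minute hand = 38×6 = 228°
Difference = |259.0 - 228| = 31.0°

31.0°


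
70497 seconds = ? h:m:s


Hours: 70497 ÷ 3600 = 19 remainder 2097
Minutes: 2097 ÷ 60 = 34 remainder 57
Seconds: 57

19h 34m 57s


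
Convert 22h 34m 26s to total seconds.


Hours: 22 × 3600 = 79200
Minutes: 34 × 60 = 2040
Seconds: 26
Total = 79200 + 2040 + 26 = 81266

81266 seconds


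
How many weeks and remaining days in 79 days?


11 weeks 2 days

Weeks: 79 ÷ 7 = 11 remainder 2


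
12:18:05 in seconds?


Hours: 12 × 3600 = 43200
Minutes: 18 × 60 = 1080
Seconds: 5
Total = 43200 + 1080 + 5 = 44285

44285 seconds


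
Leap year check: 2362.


Rules: divisible by 4 AND (not by 100 OR by 400)
2362 ÷ 4 = 590 remainder 2 → not divisible by 4
Not divisible by 4 → not a leap year

No


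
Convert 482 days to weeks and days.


68 weeks 6 days

Weeks: 482 ÷ 7 = 68 remainder 6


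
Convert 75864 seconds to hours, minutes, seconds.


Hours: 75864 ÷ 3600 = 21 remainder 264
Minutes: 264 ÷ 60 = 4 remainder 24
Seconds: 24

21h 4m 24s


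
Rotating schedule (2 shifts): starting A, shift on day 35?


Shifts: A, B
Start: A (index 0)
Day 35: (0 + 35 - 1) mod 2
= 34 mod 2
= 0
Index 0 → shift A

Shift A


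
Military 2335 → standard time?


Hour: 23
23 - 12 = 11 → PM

11:35 PM


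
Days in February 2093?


Month: February (month 2)
February: 28 or 29 (leap year)
2093 leap year? No

28 days


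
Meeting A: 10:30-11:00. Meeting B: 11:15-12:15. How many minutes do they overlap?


0 minutes

Meeting A: 630-660 (in minutes from midnight)
Meeting B: 675-735
Overlap start = max(630, 675) = 675
Overlap end = min(660, 735) = 660
Overlap = max(0, 660 - 675) = 0 min


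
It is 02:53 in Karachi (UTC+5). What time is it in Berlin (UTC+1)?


Time difference = UTC+1 - UTC+5 = -4 hours
New hour = (2 -4) mod 24
= -2 mod 24 = 22
Minutes unchanged → 22:53; -2 < 0 → previous day

22:53 (previous day)


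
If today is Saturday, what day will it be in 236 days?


Thursday

Start: Saturday (index 5)
(5 + 236) mod 7
= 241 mod 7
= 3
Index 3 → Thursday


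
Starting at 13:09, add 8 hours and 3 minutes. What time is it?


Start: 789 minutes from midnight
Add: 483 minutes
Total: 1272 minutes
Hours: 1272 ÷ 60 = 21 remainder 12

21:12


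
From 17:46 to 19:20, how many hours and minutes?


1h 34m

End time in minutes: 19×60 + 20 = 1160
Start time in minutes: 17×60 + 46 = 1066
Difference = 1160 - 1066 = 94 minutes
= 1 hours 34 minutes


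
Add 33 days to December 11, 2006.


Start: December 11, 2006
Add 33 days
December 11 → January 1: 31 - 11 + 1 = 21 days (33 - 21 = 12 left)
January 1 + 12 = January 13, 2007

January 13, 2007


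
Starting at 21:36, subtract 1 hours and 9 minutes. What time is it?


Start: 1296 minutes from midnight
Subtract: 69 minutes
Remaining: 1296 - 69 = 1227
Hours: 20, Minutes: 27

20:27


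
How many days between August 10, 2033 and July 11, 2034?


From August 10, 2033 to July 11, 2034
Rest of August 2033: 31 - 10 = 21
Full months: September 30, October 31, November 30, December 31, January 31, February 2034 28, March 31, April 30, May 31, June 30
Days into July 2034: 11
Total = 21 + 30 + 31 + 30 + 31 + 31 + 28 + 31 + 30 + 31 + 30 + 11 = 335 days

335 days


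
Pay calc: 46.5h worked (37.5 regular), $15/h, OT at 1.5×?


Regular: 37.5h × $15 = $562.50
Overtime: 46.5 - 37.5 = 9.0h
OT pay: 9.0h × $15 × 1.5 = $202.50
Total = $562.50 + $202.50 = $765.00

$765.00


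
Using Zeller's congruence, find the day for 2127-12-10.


Wednesday

Zeller's congruence:
q=10, m=12, k=27, j=21
h = (10 + ⌊13×13/5⌋ + 27 + ⌊27/4⌋ + ⌊21/4⌋ - 2×21) mod 7
= (10 + 33 + 27 + 6 + 5 - 42) mod 7
= 39 mod 7 = 4
h=4 → Wednesday


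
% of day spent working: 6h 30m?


Time: 390 minutes
Day: 1440 minutes
Percentage = (390/1440) × 100 ≈ 27.1%

27.1%


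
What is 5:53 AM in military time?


05:53

Input: 5:53 AM
AM hour stays: 5


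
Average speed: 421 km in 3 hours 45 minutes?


112.3 km/h

Distance: 421 km
Time: 3h 45m = 225 min = 225/60 = 15/4 hours
Speed = 421 ÷ (15/4) = 421 × 4 / 15 = 1684/15 ≈ 112.3 km/h


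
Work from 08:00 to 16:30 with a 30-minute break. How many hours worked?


8h 0m (480 minutes)

Total time = (16×60+30) - (8×60+0)
= 990 - 480 = 510 min
Minus break: 510 - 30 = 480 min
= 8h 0m


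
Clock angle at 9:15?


172.5°

Hour hand = 9×30 + 15×0.5 = 277.5°
Minute hand = 15×6 = 90°
Difference = |277.5 - 90| = 187.5°
Since > 180°: 360 - 187.5 = 172.5°


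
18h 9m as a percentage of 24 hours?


0.7563 (75.63%)

Total minutes: 18×60 + 9 = 1089
Day = 24×60 = 1440 minutes
Fraction = 1089/1440 ≈ 0.7563
As a percentage: 1089/1440 × 100 ≈ 75.63%


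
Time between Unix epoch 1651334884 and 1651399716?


Difference = 1651399716 - 1651334884 = 64832 seconds
In hours: 64832 / 3600 ≈ 18.0
In days: 64832 / 86400 ≈ 0.75

64832 seconds (18.0 hours / 0.75 days)


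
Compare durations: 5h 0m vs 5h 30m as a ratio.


Duration 1: 300 minutes
Duration 2: 330 minutes
Ratio = 300:330
GCD = 30
Simplified = 10:11
As a decimal: 10/11 ≈ 0.91

10:11 (0.91)


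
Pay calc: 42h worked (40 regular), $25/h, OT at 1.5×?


Regular: 40h × $25 = $1000.00
Overtime: 42 - 40 = 2h
OT pay: 2h × $25 × 1.5 = $75.00
Total = $1000.00 + $75.00 = $1075.00

$1075.00


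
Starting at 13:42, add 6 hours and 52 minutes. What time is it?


Start: 822 minutes from midnight
Add: 412 minutes
Total: 1234 minutes
Hours: 1234 ÷ 60 = 20 remainder 34

20:34


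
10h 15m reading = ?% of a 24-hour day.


42.7%

Time: 615 minutes
Day: 1440 minutes
Percentage = (615/1440) × 100 ≈ 42.7%


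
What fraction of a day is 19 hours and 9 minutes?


0.7979 (79.79%)

Total minutes: 19×60 + 9 = 1149
Day = 24×60 = 1440 minutes
Fraction = 1149/1440 ≈ 0.7979
As a percentage: 1149/1440 × 100 ≈ 79.79%


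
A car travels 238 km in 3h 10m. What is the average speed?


75.2 km/h

Distance: 238 km
Time: 3h 10m = 190 min = 190/60 = 19/6 hours
Speed = 238 ÷ (19/6) = 238 × 6 / 19 = 1428/19 ≈ 75.2 km/h


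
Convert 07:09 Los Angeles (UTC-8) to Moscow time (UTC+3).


18:09

Time difference = UTC+3 - UTC-8 = +11 hours
New hour = (7 + 11) mod 24
= 18 mod 24 = 18
Minutes unchanged → 18:09


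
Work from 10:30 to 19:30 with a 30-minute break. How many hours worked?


8h 30m (510 minutes)

Total time = (19×60+30) - (10×60+30)
= 1170 - 630 = 540 min
Minus break: 540 - 30 = 510 min
= 8h 30m


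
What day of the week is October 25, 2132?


Zeller's congruence:
q=25, m=10, k=32, j=21
h = (25 + ⌊13×11/5⌋ + 32 + ⌊32/4⌋ + ⌊21/4⌋ - 2×21) mod 7
= (25 + 28 + 32 + 8 + 5 - 42) mod 7
= 56 mod 7 = 0
h=0 → Saturday

Saturday


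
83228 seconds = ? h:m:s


23h 7m 8s

Hours: 83228 ÷ 3600 = 23 remainder 428
Minutes: 428 ÷ 60 = 7 remainder 8
Seconds: 8


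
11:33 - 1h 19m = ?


10:14

Start: 693 minutes from midnight
Subtract: 79 minutes
Remaining: 693 - 79 = 614
Hours: 10, Minutes: 14


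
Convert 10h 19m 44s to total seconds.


Hours: 10 × 3600 = 36000
Minutes: 19 × 60 = 1140
Seconds: 44
Total = 36000 + 1140 + 44 = 37184

37184 seconds


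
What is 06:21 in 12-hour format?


Hour: 6
6 < 12 → AM

6:21 AM


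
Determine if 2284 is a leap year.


Rules: divisible by 4 AND (not by 100 OR by 400)
2284 ÷ 4 = 571 exactly → divisible by 4
2284 ÷ 100 = 22 remainder 84 → not divisible by 100
Divisible by 4 but not by 100 → leap year

Yes


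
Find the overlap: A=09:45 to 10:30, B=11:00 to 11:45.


Meeting A: 585-630 (in minutes from midnight)
Meeting B: 660-705
Overlap start = max(585, 660) = 660
Overlap end = min(630, 705) = 630
Overlap = max(0, 630 - 660) = 0 min

0 minutes


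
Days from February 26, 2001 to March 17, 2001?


19 days

From February 26, 2001 to March 17, 2001
Rest of February 2001: 28 - 26 = 2
Days into March 2001: 17
Total = 2 + 17 = 19 days


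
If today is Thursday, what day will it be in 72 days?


Saturday

Start: Thursday (index 3)
(3 + 72) mod 7
= 75 mod 7
= 5
Index 5 → Saturday


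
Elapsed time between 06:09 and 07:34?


End time in minutes: 7×60 + 34 = 454
Start time in minutes: 6×60 + 9 = 369
Difference = 454 - 369 = 85 minutes
= 1 hours 25 minutes

1h 25m


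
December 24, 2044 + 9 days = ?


January 2, 2045

Start: December 24, 2044
Add 9 days
December 24 → January 1: 31 - 24 + 1 = 8 days (9 - 8 = 1 left)
January 1 + 1 = January 2, 2045


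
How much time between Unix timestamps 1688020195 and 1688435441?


Difference = 1688435441 - 1688020195 = 415246 seconds
In hours: 415246 / 3600 ≈ 115.3
In days: 415246 / 86400 ≈ 4.81

415246 seconds (115.3 hours / 4.81 days)


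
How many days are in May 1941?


31 days

Month: May (month 5)
May has 31 days


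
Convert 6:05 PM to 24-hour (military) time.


18:05

Input: 6:05 PM
PM: 6 + 12 = 18


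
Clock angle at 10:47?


Hour hand = 10×30 + 47×0.5 = 323.5°
Minute hand = 47×6 = 282°
Difference = |323.5 - 282| = 41.5°

41.5°


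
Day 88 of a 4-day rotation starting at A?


Shift D

Shifts: A, B, C, D
Start: A (index 0)
Day 88: (0 + 88 - 1) mod 4
= 87 mod 4
= 3
Index 3 → shift D


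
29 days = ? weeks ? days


4 weeks 1 days

Weeks: 29 ÷ 7 = 4 remainder 1


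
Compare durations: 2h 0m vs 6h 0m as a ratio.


Duration 1: 120 minutes
Duration 2: 360 minutes
Ratio = 120:360
GCD = 120
Simplified = 1:3
As a decimal: 1/3 ≈ 0.33

1:3 (0.33)


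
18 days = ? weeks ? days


2 weeks 4 days

Weeks: 18 ÷ 7 = 2 remainder 4


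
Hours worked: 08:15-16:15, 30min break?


7h 30m (450 minutes)

Total time = (16×60+15) - (8×60+15)
= 975 - 495 = 480 min
Minus break: 480 - 30 = 450 min
= 7h 30m


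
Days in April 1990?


30 days

Month: April (month 4)
April has 30 days


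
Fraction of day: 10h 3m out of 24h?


Total minutes: 10×60 + 3 = 603
Day = 24×60 = 1440 minutes
Fraction = 603/1440 ≈ 0.4188
As a percentage: 603/1440 × 100 ≈ 41.88%

0.4188 (41.88%)


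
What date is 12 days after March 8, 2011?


Start: March 8, 2011
Add 12 days
March 8 + 12 = March 20, 2011

March 20, 2011


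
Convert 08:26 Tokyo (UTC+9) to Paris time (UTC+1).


00:26

Time difference = UTC+1 - UTC+9 = -8 hours
New hour = (8 -8) mod 24
= 0 mod 24 = 0
Minutes unchanged → 00:26


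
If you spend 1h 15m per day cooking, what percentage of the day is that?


5.2%

Time: 75 minutes
Day: 1440 minutes
Percentage = (75/1440) × 100 ≈ 5.2%


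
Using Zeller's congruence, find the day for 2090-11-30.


Thursday

Zeller's congruence:
q=30, m=11, k=90, j=20
h = (30 + ⌊13×12/5⌋ + 90 + ⌊90/4⌋ + ⌊20/4⌋ - 2×20) mod 7
= (30 + 31 + 90 + 22 + 5 - 40) mod 7
= 138 mod 7 = 5
h=5 → Thursday


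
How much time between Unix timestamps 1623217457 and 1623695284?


Difference = 1623695284 - 1623217457 = 477827 seconds
In hours: 477827 / 3600 ≈ 132.7
In days: 477827 / 86400 ≈ 5.53

477827 seconds (132.7 hours / 5.53 days)


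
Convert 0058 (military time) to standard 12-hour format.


Hour: 0
0 → 12 AM (midnight)

12:58 AM


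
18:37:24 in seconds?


67044 seconds

Hours: 18 × 3600 = 64800
Minutes: 37 × 60 = 2220
Seconds: 24
Total = 64800 + 2220 + 24 = 67044


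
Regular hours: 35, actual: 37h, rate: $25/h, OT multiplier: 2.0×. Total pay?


$975.00

Regular: 35h × $25 = $875.00
Overtime: 37 - 35 = 2h
OT pay: 2h × $25 × 2.0 = $100.00
Total = $875.00 + $100.00 = $975.00


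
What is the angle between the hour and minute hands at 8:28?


86.0°

Hour hand = 8×30 + 28×0.5 = 254.0°
Minute hand = 28×6 = 168°
Difference = |254.0 - 168| = 86.0°


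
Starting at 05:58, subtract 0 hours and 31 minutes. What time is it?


05:27

Start: 358 minutes from midnight
Subtract: 31 minutes
Remaining: 358 - 31 = 327
Hours: 5, Minutes: 27


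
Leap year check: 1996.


Rules: divisible by 4 AND (not by 100 OR by 400)
1996 ÷ 4 = 499 exactly → divisible by 4
1996 ÷ 100 = 19 remainder 96 → not divisible by 100
Divisible by 4 but not by 100 → leap year

Yes


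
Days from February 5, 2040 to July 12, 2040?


From February 5, 2040 to July 12, 2040
Rest of February 2040: 29 - 5 = 24
Full months: March 31, April 30, May 31, June 30
Days into July 2040: 12
Total = 24 + 31 + 30 + 31 + 30 + 12 = 158 days

158 days


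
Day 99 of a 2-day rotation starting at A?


Shift A

Shifts: A, B
Start: A (index 0)
Day 99: (0 + 99 - 1) mod 2
= 98 mod 2
= 0
Index 0 → shift A


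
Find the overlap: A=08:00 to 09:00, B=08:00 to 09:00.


60 minutes

Meeting A: 480-540 (in minutes from midnight)
Meeting B: 480-540
Overlap start = max(480, 480) = 480
Overlap end = min(540, 540) = 540
Overlap = max(0, 540 - 480) = 60 min


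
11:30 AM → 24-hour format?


Input: 11:30 AM
AM hour stays: 11

11:30


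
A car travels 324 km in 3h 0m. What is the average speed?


Distance: 324 km
Time: 3 hours
Speed = 324 / 3 = 108.0 km/h

108.0 km/h


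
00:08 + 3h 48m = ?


03:56

Start: 8 minutes from midnight
Add: 228 minutes
Total: 236 minutes
Hours: 236 ÷ 60 = 3 remainder 56


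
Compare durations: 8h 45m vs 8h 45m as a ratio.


Duration 1: 525 minutes
Duration 2: 525 minutes
Ratio = 525:525
GCD = 525
Simplified = 1:1
As a decimal: 1/1 = 1.00

1:1 (1.00)


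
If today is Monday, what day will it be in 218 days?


Tuesday

Start: Monday (index 0)
(0 + 218) mod 7
= 218 mod 7
= 1
Index 1 → Tuesday


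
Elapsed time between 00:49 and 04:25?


End time in minutes: 4×60 + 25 = 265
Start time in minutes: 0×60 + 49 = 49
Difference = 265 - 49 = 216 minutes
= 3 hours 36 minutes

3h 36m


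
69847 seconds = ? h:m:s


Hours: 69847 ÷ 3600 = 19 remainder 1447
Minutes: 1447 ÷ 60 = 24 remainder 7
Seconds: 7

19h 24m 7s


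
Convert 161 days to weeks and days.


23 weeks 0 days

Weeks: 161 ÷ 7 = 23 remainder 0


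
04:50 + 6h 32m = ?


Start: 290 minutes from midnight
Add: 392 minutes
Total: 682 minutes
Hours: 682 ÷ 60 = 11 remainder 22

11:22


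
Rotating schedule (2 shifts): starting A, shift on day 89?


Shift A

Shifts: A, B
Start: A (index 0)
Day 89: (0 + 89 - 1) mod 2
= 88 mod 2
= 0
Index 0 → shift A


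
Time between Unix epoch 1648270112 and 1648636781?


Difference = 1648636781 - 1648270112 = 366669 seconds
In hours: 366669 / 3600 ≈ 101.9
In days: 366669 / 86400 ≈ 4.24

366669 seconds (101.9 hours / 4.24 days)


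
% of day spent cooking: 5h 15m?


21.9%

Time: 315 minutes
Day: 1440 minutes
Percentage = (315/1440) × 100 ≈ 21.9%


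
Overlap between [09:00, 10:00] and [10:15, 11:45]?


0 minutes

Meeting A: 540-600 (in minutes from midnight)
Meeting B: 615-705
Overlap start = max(540, 615) = 615
Overlap end = min(600, 705) = 600
Overlap = max(0, 600 - 615) = 0 min


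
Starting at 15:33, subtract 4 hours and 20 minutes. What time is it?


Start: 933 minutes from midnight
Subtract: 260 minutes
Remaining: 933 - 260 = 673
Hours: 11, Minutes: 13

11:13


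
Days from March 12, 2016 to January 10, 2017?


From March 12, 2016 to January 10, 2017
Rest of March 2016: 31 - 12 = 19
Full months: April 30, May 31, June 30, July 31, August 31, September 30, October 31, November 30, December 31
Days into January 2017: 10
Total = 19 + 30 + 31 + 30 + 31 + 31 + 30 + 31 + 30 + 31 + 10 = 304 days

304 days


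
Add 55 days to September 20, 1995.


November 14, 1995

Start: September 20, 1995
Add 55 days
September 20 → October 1: 30 - 20 + 1 = 11 days (55 - 11 = 44 left)
October 1 → November 1: 31 - 1 + 1 = 31 days (44 - 31 = 13 left)
November 1 + 13 = November 14, 1995


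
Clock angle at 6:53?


Hour hand = 6×30 + 53×0.5 = 206.5°
Minute hand = 53×6 = 318°
Difference = |206.5 - 318| = 111.5°

111.5°


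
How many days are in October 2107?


31 days

Month: October (month 10)
October has 31 days


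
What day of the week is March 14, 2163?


Zeller's congruence:
q=14, m=3, k=63, j=21
h = (14 + ⌊13×4/5⌋ + 63 + ⌊63/4⌋ + ⌊21/4⌋ - 2×21) mod 7
= (14 + 10 + 63 + 15 + 5 - 42) mod 7
= 65 mod 7 = 2
h=2 → Monday

Monday


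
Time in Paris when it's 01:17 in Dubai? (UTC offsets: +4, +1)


Time difference = UTC+1 - UTC+4 = -3 hours
New hour = (1 -3) mod 24
= -2 mod 24 = 22
Minutes unchanged → 22:17; -2 < 0 → previous day

22:17 (previous day)


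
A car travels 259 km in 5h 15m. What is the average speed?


49.3 km/h

Distance: 259 km
Time: 5h 15m = 315 min = 315/60 = 21/4 hours
Speed = 259 ÷ (21/4) = 259 × 4 / 21 = 1036/21 ≈ 49.3 km/h


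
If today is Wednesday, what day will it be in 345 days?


Start: Wednesday (index 2)
(2 + 345) mod 7
= 347 mod 7
= 4
Index 4 → Friday

Friday


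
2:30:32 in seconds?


9032 seconds

Hours: 2 × 3600 = 7200
Minutes: 30 × 60 = 1800
Seconds: 32
Total = 7200 + 1800 + 32 = 9032


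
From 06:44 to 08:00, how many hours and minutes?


End time in minutes: 8×60 + 0 = 480
Start time in minutes: 6×60 + 44 = 404
Difference = 480 - 404 = 76 minutes
= 1 hours 16 minutes

1h 16m


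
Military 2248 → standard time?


10:48 PM

Hour: 22
22 - 12 = 10 → PM


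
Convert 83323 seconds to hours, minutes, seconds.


Hours: 83323 ÷ 3600 = 23 remainder 523
Minutes: 523 ÷ 60 = 8 remainder 43
Seconds: 43

23h 8m 43s


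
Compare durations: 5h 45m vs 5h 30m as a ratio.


23:22 (1.05)

Duration 1: 345 minutes
Duration 2: 330 minutes
Ratio = 345:330
GCD = 15
Simplified = 23:22
As a decimal: 23/22 ≈ 1.05


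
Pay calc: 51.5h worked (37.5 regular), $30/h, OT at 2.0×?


Regular: 37.5h × $30 = $1125.00
Overtime: 51.5 - 37.5 = 14.0h
OT pay: 14.0h × $30 × 2.0 = $840.00
Total = $1125.00 + $840.00 = $1965.00

$1965.00


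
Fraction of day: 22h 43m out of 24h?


Total minutes: 22×60 + 43 = 1363
Day = 24×60 = 1440 minutes
Fraction = 1363/1440 ≈ 0.9465
As a percentage: 1363/1440 × 100 ≈ 94.65%

0.9465 (94.65%)


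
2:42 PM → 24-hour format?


Input: 2:42 PM
PM: 2 + 12 = 14

14:42


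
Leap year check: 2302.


No

Rules: divisible by 4 AND (not by 100 OR by 400)
2302 ÷ 4 = 575 remainder 2 → not divisible by 4
Not divisible by 4 → not a leap year


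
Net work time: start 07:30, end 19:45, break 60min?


11h 15m (675 minutes)

Total time = (19×60+45) - (7×60+30)
= 1185 - 450 = 735 min
Minus break: 735 - 60 = 675 min
= 11h 15m


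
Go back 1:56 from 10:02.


08:06

Start: 602 minutes from midnight
Subtract: 116 minutes
Remaining: 602 - 116 = 486
Hours: 8, Minutes: 6


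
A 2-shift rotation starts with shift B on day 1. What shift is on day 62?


Shifts: A, B
Start: B (index 1)
Day 62: (1 + 62 - 1) mod 2
= 62 mod 2
= 0
Index 0 → shift A

Shift A


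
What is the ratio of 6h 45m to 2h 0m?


Duration 1: 405 minutes
Duration 2: 120 minutes
Ratio = 405:120
GCD = 15
Simplified = 27:8
As a decimal: 27/8 ≈ 3.38

27:8 (3.38)


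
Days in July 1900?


Month: July (month 7)
July has 31 days

31 days


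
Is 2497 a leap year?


Rules: divisible by 4 AND (not by 100 OR by 400)
2497 ÷ 4 = 624 remainder 1 → not divisible by 4
Not divisible by 4 → not a leap year

No


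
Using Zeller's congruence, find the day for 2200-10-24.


Zeller's congruence:
q=24, m=10, k=0, j=22
h = (24 + ⌊13×11/5⌋ + 0 + ⌊0/4⌋ + ⌊22/4⌋ - 2×22) mod 7
= (24 + 28 + 0 + 0 + 5 - 44) mod 7
= 13 mod 7 = 6
h=6 → Friday

Friday


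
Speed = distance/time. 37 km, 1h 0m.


Distance: 37 km
Time: 1 hours
Speed = 37 / 1 = 37.0 km/h

37.0 km/h


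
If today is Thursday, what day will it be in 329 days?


Start: Thursday (index 3)
(3 + 329) mod 7
= 332 mod 7
= 3
Index 3 → Thursday

Thursday


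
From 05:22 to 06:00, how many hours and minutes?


End time in minutes: 6×60 + 0 = 360
Start time in minutes: 5×60 + 22 = 322
Difference = 360 - 322 = 38 minutes
= 0 hours 38 minutes

0h 38m


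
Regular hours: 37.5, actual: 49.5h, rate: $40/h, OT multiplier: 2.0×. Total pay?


$2460.00

Regular: 37.5h × $40 = $1500.00
Overtime: 49.5 - 37.5 = 12.0h
OT pay: 12.0h × $40 × 2.0 = $960.00
Total = $1500.00 + $960.00 = $2460.00


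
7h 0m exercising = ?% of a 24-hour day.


Time: 420 minutes
Day: 1440 minutes
Percentage = (420/1440) × 100 ≈ 29.2%

29.2%


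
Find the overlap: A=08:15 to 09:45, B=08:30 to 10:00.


75 minutes

Meeting A: 495-585 (in minutes from midnight)
Meeting B: 510-600
Overlap start = max(495, 510) = 510
Overlap end = min(585, 600) = 585
Overlap = max(0, 585 - 510) = 75 min


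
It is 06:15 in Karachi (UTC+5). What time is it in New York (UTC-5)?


Time difference = UTC-5 - UTC+5 = -10 hours
New hour = (6 -10) mod 24
= -4 mod 24 = 20
Minutes unchanged → 20:15; -4 < 0 → previous day

20:15 (previous day)


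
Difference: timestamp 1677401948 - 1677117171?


284777 seconds (79.1 hours / 3.30 days)

Difference = 1677401948 - 1677117171 = 284777 seconds
In hours: 284777 / 3600 ≈ 79.1
In days: 284777 / 86400 ≈ 3.30


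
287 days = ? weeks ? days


41 weeks 0 days

Weeks: 287 ÷ 7 = 41 remainder 0


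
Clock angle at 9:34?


Hour hand = 9×30 + 34×0.5 = 287.0°
Minute hand = 34×6 = 204°
Difference = |287.0 - 204| = 83.0°

83.0°


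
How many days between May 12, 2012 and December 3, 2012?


From May 12, 2012 to December 3, 2012
Rest of May 2012: 31 - 12 = 19
Full months: June 30, July 31, August 31, September 30, October 31, November 30
Days into December 2012: 3
Total = 19 + 30 + 31 + 31 + 30 + 31 + 30 + 3 = 205 days

205 days


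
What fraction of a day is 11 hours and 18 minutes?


Total minutes: 11×60 + 18 = 678
Day = 24×60 = 1440 minutes
Fraction = 678/1440 ≈ 0.4708
As a percentage: 678/1440 × 100 ≈ 47.08%

0.4708 (47.08%)


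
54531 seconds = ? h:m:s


Hours: 54531 ÷ 3600 = 15 remainder 531
Minutes: 531 ÷ 60 = 8 remainder 51
Seconds: 51

15h 8m 51s


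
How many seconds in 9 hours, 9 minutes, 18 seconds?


32958 seconds

Hours: 9 × 3600 = 32400
Minutes: 9 × 60 = 540
Seconds: 18
Total = 32400 + 540 + 18 = 32958


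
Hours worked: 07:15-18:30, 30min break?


10h 45m (645 minutes)

Total time = (18×60+30) - (7×60+15)
= 1110 - 435 = 675 min
Minus break: 675 - 30 = 645 min
= 10h 45m


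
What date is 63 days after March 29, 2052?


May 31, 2052

Start: March 29, 2052
Add 63 days
March 29 → April 1: 31 - 29 + 1 = 3 days (63 - 3 = 60 left)
April 1 → May 1: 30 - 1 + 1 = 30 days (60 - 30 = 30 left)
May 1 + 30 = May 31, 2052


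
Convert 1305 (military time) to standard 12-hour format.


1:05 PM

Hour: 13
13 - 12 = 1 → PM


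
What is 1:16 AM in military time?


Input: 1:16 AM
AM hour stays: 1

01:16


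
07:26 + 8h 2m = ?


Start: 446 minutes from midnight
Add: 482 minutes
Total: 928 minutes
Hours: 928 ÷ 60 = 15 remainder 28

15:28


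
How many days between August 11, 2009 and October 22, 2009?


72 days

From August 11, 2009 to October 22, 2009
Rest of August 2009: 31 - 11 = 20
Full months: September 30
Days into October 2009: 22
Total = 20 + 30 + 22 = 72 days


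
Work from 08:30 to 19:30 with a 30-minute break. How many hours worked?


10h 30m (630 minutes)

Total time = (19×60+30) - (8×60+30)
= 1170 - 510 = 660 min
Minus break: 660 - 30 = 630 min
= 10h 30m


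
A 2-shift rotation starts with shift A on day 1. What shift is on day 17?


Shift A

Shifts: A, B
Start: A (index 0)
Day 17: (0 + 17 - 1) mod 2
= 16 mod 2
= 0
Index 0 → shift A


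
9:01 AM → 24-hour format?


09:01

Input: 9:01 AM
AM hour stays: 9


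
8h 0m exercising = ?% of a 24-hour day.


Time: 480 minutes
Day: 1440 minutes
Percentage = (480/1440) × 100 ≈ 33.3%

33.3%


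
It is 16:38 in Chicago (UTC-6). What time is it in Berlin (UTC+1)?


23:38

Time difference = UTC+1 - UTC-6 = +7 hours
New hour = (16 + 7) mod 24
= 23 mod 24 = 23
Minutes unchanged → 23:38


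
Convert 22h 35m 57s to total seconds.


81357 seconds

Hours: 22 × 3600 = 79200
Minutes: 35 × 60 = 2100
Seconds: 57
Total = 79200 + 2100 + 57 = 81357


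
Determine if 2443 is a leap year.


No

Rules: divisible by 4 AND (not by 100 OR by 400)
2443 ÷ 4 = 610 remainder 3 → not divisible by 4
Not divisible by 4 → not a leap year


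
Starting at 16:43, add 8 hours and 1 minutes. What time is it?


00:44 (next day)

Start: 1003 minutes from midnight
Add: 481 minutes
Total: 1484 minutes
Hours: 1484 ÷ 60 = 24 remainder 44
24 ≥ 24 → 24 - 24 = 0 (next day)


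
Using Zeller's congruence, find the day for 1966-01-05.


Zeller's congruence:
q=5, m=13, k=65, j=19
h = (5 + ⌊13×14/5⌋ + 65 + ⌊65/4⌋ + ⌊19/4⌋ - 2×19) mod 7
= (5 + 36 + 65 + 16 + 4 - 38) mod 7
= 88 mod 7 = 4
h=4 → Wednesday

Wednesday


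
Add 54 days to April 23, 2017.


June 16, 2017

Start: April 23, 2017
Add 54 days
April 23 → May 1: 30 - 23 + 1 = 8 days (54 - 8 = 46 left)
May 1 → June 1: 31 - 1 + 1 = 31 days (46 - 31 = 15 left)
June 1 + 15 = June 16, 2017


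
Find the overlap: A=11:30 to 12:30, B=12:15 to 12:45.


15 minutes

Meeting A: 690-750 (in minutes from midnight)
Meeting B: 735-765
Overlap start = max(690, 735) = 735
Overlap end = min(750, 765) = 750
Overlap = max(0, 750 - 735) = 15 min


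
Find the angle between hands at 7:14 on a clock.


133.0°

Hour hand = 7×30 + 14×0.5 = 217.0°
Minute hand = 14×6 = 84°
Difference = |217.0 - 84| = 133.0°


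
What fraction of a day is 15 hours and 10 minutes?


Total minutes: 15×60 + 10 = 910
Day = 24×60 = 1440 minutes
Fraction = 910/1440 ≈ 0.6319
As a percentage: 910/1440 × 100 ≈ 63.19%

0.6319 (63.19%)


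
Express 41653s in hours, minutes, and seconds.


Hours: 41653 ÷ 3600 = 11 remainder 2053
Minutes: 2053 ÷ 60 = 34 remainder 13
Seconds: 13

11h 34m 13s


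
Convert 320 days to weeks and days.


Weeks: 320 ÷ 7 = 45 remainder 5

45 weeks 5 days


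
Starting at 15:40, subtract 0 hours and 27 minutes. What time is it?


Start: 940 minutes from midnight
Subtract: 27 minutes
Remaining: 940 - 27 = 913
Hours: 15, Minutes: 13

15:13


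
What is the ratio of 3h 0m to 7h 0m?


Duration 1: 180 minutes
Duration 2: 420 minutes
Ratio = 180:420
GCD = 60
Simplified = 3:7
As a decimal: 3/7 ≈ 0.43

3:7 (0.43)


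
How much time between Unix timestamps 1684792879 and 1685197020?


404141 seconds (112.3 hours / 4.68 days)

Difference = 1685197020 - 1684792879 = 404141 seconds
In hours: 404141 / 3600 ≈ 112.3
In days: 404141 / 86400 ≈ 4.68


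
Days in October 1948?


31 days

Month: October (month 10)
October has 31 days


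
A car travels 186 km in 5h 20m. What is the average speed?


Distance: 186 km
Time: 5h 20m = 320 min = 320/60 = 16/3 hours
Speed = 186 ÷ (16/3) = 186 × 3 / 16 = 558/16 ≈ 34.9 km/h

34.9 km/h


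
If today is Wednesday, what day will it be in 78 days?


Start: Wednesday (index 2)
(2 + 78) mod 7
= 80 mod 7
= 3
Index 3 → Thursday

Thursday


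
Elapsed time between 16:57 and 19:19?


2h 22m

End time in minutes: 19×60 + 19 = 1159
Start time in minutes: 16×60 + 57 = 1017
Difference = 1159 - 1017 = 142 minutes
= 2 hours 22 minutes


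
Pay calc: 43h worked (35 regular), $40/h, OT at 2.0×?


$2040.00

Regular: 35h × $40 = $1400.00
Overtime: 43 - 35 = 8h
OT pay: 8h × $40 × 2.0 = $640.00
Total = $1400.00 + $640.00 = $2040.00


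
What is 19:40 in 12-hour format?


7:40 PM

Hour: 19
19 - 12 = 7 → PM


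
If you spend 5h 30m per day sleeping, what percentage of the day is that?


22.9%

Time: 330 minutes
Day: 1440 minutes
Percentage = (330/1440) × 100 ≈ 22.9%


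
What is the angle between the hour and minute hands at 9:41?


44.5°

Hour hand = 9×30 + 41×0.5 = 290.5°
Minute hand = 41×6 = 246°
Difference = |290.5 - 246| = 44.5°


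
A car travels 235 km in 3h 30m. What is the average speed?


Distance: 235 km
Time: 3h 30m = 210 min = 210/60 = 7/2 hours
Speed = 235 ÷ (7/2) = 235 × 2 / 7 = 470/7 ≈ 67.1 km/h

67.1 km/h


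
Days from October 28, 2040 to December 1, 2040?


34 days

From October 28, 2040 to December 1, 2040
Rest of October 2040: 31 - 28 = 3
Full months: November 30
Days into December 2040: 1
Total = 3 + 30 + 1 = 34 days


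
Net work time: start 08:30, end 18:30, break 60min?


9h 0m (540 minutes)

Total time = (18×60+30) - (8×60+30)
= 1110 - 510 = 600 min
Minus break: 600 - 60 = 540 min
= 9h 0m


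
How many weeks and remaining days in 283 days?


40 weeks 3 days

Weeks: 283 ÷ 7 = 40 remainder 3


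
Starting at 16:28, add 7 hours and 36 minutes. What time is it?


Start: 988 minutes from midnight
Add: 456 minutes
Total: 1444 minutes
Hours: 1444 ÷ 60 = 24 remainder 4
24 ≥ 24 → 24 - 24 = 0 (next day)

00:04 (next day)


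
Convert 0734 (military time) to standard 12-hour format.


7:34 AM

Hour: 7
7 < 12 → AM


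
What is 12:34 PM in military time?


Input: 12:34 PM
12 PM → 12 (noon)

12:34


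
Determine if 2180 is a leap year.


Yes

Rules: divisible by 4 AND (not by 100 OR by 400)
2180 ÷ 4 = 545 exactly → divisible by 4
2180 ÷ 100 = 21 remainder 80 → not divisible by 100
Divisible by 4 but not by 100 → leap year


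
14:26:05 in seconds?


Hours: 14 × 3600 = 50400
Minutes: 26 × 60 = 1560
Seconds: 5
Total = 50400 + 1560 + 5 = 51965

51965 seconds


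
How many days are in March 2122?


Month: March (month 3)
March has 31 days

31 days


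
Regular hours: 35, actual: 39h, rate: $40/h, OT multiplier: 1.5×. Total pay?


$1640.00

Regular: 35h × $40 = $1400.00
Overtime: 39 - 35 = 4h
OT pay: 4h × $40 × 1.5 = $240.00
Total = $1400.00 + $240.00 = $1640.00


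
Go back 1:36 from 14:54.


Start: 894 minutes from midnight
Subtract: 96 minutes
Remaining: 894 - 96 = 798
Hours: 13, Minutes: 18

13:18


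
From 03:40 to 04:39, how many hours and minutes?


End time in minutes: 4×60 + 39 = 279
Start time in minutes: 3×60 + 40 = 220
Difference = 279 - 220 = 59 minutes
= 0 hours 59 minutes

0h 59m


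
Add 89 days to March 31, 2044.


June 28, 2044

Start: March 31, 2044
Add 89 days
March 31 → April 1: 31 - 31 + 1 = 1 days (89 - 1 = 88 left)
April 1 → May 1: 30 - 1 + 1 = 30 days (88 - 30 = 58 left)
May 1 → June 1: 31 - 1 + 1 = 31 days (58 - 31 = 27 left)
June 1 + 27 = June 28, 2044


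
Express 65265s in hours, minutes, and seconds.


Hours: 65265 ÷ 3600 = 18 remainder 465
Minutes: 465 ÷ 60 = 7 remainder 45
Seconds: 45

18h 7m 45s


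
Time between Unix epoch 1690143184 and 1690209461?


66277 seconds (18.4 hours / 0.77 days)

Difference = 1690209461 - 1690143184 = 66277 seconds
In hours: 66277 / 3600 ≈ 18.4
In days: 66277 / 86400 ≈ 0.77


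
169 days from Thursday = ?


Start: Thursday (index 3)
(3 + 169) mod 7
= 172 mod 7
= 4
Index 4 → Friday

Friday


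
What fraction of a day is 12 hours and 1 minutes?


Total minutes: 12×60 + 1 = 721
Day = 24×60 = 1440 minutes
Fraction = 721/1440 ≈ 0.5007
As a percentage: 721/1440 × 100 ≈ 50.07%

0.5007 (50.07%)


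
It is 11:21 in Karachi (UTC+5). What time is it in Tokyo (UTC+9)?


Time difference = UTC+9 - UTC+5 = +4 hours
New hour = (11 + 4) mod 24
= 15 mod 24 = 15
Minutes unchanged → 15:21

15:21


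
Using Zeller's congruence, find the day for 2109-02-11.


Monday

Zeller's congruence:
q=11, m=14, k=8, j=21
h = (11 + ⌊13×15/5⌋ + 8 + ⌊8/4⌋ + ⌊21/4⌋ - 2×21) mod 7
= (11 + 39 + 8 + 2 + 5 - 42) mod 7
= 23 mod 7 = 2
h=2 → Monday


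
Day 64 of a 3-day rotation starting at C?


Shifts: A, B, C
Start: C (index 2)
Day 64: (2 + 64 - 1) mod 3
= 65 mod 3
= 2
Index 2 → shift C

Shift C


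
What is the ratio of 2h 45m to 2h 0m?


11:8 (1.38)

Duration 1: 165 minutes
Duration 2: 120 minutes
Ratio = 165:120
GCD = 15
Simplified = 11:8
As a decimal: 11/8 ≈ 1.38


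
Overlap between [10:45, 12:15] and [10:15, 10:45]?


Meeting A: 645-735 (in minutes from midnight)
Meeting B: 615-645
Overlap start = max(645, 615) = 645
Overlap end = min(735, 645) = 645
Overlap = max(0, 645 - 645) = 0 min

0 minutes


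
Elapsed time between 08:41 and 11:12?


2h 31m

End time in minutes: 11×60 + 12 = 672
Start time in minutes: 8×60 + 41 = 521
Difference = 672 - 521 = 151 minutes
= 2 hours 31 minutes


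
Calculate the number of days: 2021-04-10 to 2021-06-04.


55 days

From April 10, 2021 to June 4, 2021
Rest of April 2021: 30 - 10 = 20
Full months: May 31
Days into June 2021: 4
Total = 20 + 31 + 4 = 55 days


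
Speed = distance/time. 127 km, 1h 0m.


127.0 km/h

Distance: 127 km
Time: 1 hours
Speed = 127 / 1 = 127.0 km/h


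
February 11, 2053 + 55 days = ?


April 7, 2053

Start: February 11, 2053
Add 55 days
February 11 → March 1: 28 - 11 + 1 = 18 days (55 - 18 = 37 left)
March 1 → April 1: 31 - 1 + 1 = 31 days (37 - 31 = 6 left)
April 1 + 6 = April 7, 2053


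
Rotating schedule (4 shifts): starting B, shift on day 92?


Shift A

Shifts: A, B, C, D
Start: B (index 1)
Day 92: (1 + 92 - 1) mod 4
= 92 mod 4
= 0
Index 0 → shift A


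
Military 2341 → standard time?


11:41 PM

Hour: 23
23 - 12 = 11 → PM


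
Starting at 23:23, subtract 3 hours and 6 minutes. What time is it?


20:17

Start: 1403 minutes from midnight
Subtract: 186 minutes
Remaining: 1403 - 186 = 1217
Hours: 20, Minutes: 17


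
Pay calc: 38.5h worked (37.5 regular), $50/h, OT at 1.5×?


Regular: 37.5h × $50 = $1875.00
Overtime: 38.5 - 37.5 = 1.0h
OT pay: 1.0h × $50 × 1.5 = $75.00
Total = $1875.00 + $75.00 = $1950.00

$1950.00


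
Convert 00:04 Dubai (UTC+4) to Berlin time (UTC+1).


21:04 (previous day)

Time difference = UTC+1 - UTC+4 = -3 hours
New hour = (0 -3) mod 24
= -3 mod 24 = 21
Minutes unchanged → 21:04; -3 < 0 → previous day


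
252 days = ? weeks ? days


Weeks: 252 ÷ 7 = 36 remainder 0

36 weeks 0 days


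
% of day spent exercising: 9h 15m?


38.5%

Time: 555 minutes
Day: 1440 minutes
Percentage = (555/1440) × 100 ≈ 38.5%


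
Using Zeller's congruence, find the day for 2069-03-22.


Friday

Zeller's congruence:
q=22, m=3, k=69, j=20
h = (22 + ⌊13×4/5⌋ + 69 + ⌊69/4⌋ + ⌊20/4⌋ - 2×20) mod 7
= (22 + 10 + 69 + 17 + 5 - 40) mod 7
= 83 mod 7 = 6
h=6 → Friday


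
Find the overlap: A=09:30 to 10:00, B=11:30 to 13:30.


Meeting A: 570-600 (in minutes from midnight)
Meeting B: 690-810
Overlap start = max(570, 690) = 690
Overlap end = min(600, 810) = 600
Overlap = max(0, 600 - 690) = 0 min

0 minutes


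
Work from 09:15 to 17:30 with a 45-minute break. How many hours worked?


Total time = (17×60+30) - (9×60+15)
= 1050 - 555 = 495 min
Minus break: 495 - 45 = 450 min
= 7h 30m

7h 30m (450 minutes)


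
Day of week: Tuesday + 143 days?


Friday

Start: Tuesday (index 1)
(1 + 143) mod 7
= 144 mod 7
= 4
Index 4 → Friday


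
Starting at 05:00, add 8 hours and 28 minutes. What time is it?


Start: 300 minutes from midnight
Add: 508 minutes
Total: 808 minutes
Hours: 808 ÷ 60 = 13 remainder 28

13:28


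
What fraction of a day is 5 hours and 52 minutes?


Total minutes: 5×60 + 52 = 352
Day = 24×60 = 1440 minutes
Fraction = 352/1440 ≈ 0.2444
As a percentage: 352/1440 × 100 ≈ 24.44%

0.2444 (24.44%)


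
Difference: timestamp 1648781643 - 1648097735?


683908 seconds (190.0 hours / 7.92 days)

Difference = 1648781643 - 1648097735 = 683908 seconds
In hours: 683908 / 3600 ≈ 190.0
In days: 683908 / 86400 ≈ 7.92


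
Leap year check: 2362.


Rules: divisible by 4 AND (not by 100 OR by 400)
2362 ÷ 4 = 590 remainder 2 → not divisible by 4
Not divisible by 4 → not a leap year

No


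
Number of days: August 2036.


Month: August (month 8)
August has 31 days

31 days


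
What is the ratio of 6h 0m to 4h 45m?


Duration 1: 360 minutes
Duration 2: 285 minutes
Ratio = 360:285
GCD = 15
Simplified = 24:19
As a decimal: 24/19 ≈ 1.26

24:19 (1.26)


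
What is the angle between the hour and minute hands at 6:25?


42.5°

Hour hand = 6×30 + 25×0.5 = 192.5°
Minute hand = 25×6 = 150°
Difference = |192.5 - 150| = 42.5°


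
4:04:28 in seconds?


Hours: 4 × 3600 = 14400
Minutes: 4 × 60 = 240
Seconds: 28
Total = 14400 + 240 + 28 = 14668

14668 seconds


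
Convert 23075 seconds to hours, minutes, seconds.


Hours: 23075 ÷ 3600 = 6 remainder 1475
Minutes: 1475 ÷ 60 = 24 remainder 35
Seconds: 35

6h 24m 35s


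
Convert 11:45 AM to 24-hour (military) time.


Input: 11:45 AM
AM hour stays: 11

11:45


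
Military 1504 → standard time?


3:04 PM

Hour: 15
15 - 12 = 3 → PM


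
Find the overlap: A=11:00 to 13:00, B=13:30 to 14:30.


Meeting A: 660-780 (in minutes from midnight)
Meeting B: 810-870
Overlap start = max(660, 810) = 810
Overlap end = min(780, 870) = 780
Overlap = max(0, 780 - 810) = 0 min

0 minutes


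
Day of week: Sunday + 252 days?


Sunday

Start: Sunday (index 6)
(6 + 252) mod 7
= 258 mod 7
= 6
Index 6 → Sunday


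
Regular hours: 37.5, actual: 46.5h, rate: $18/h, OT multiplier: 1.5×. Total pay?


Regular: 37.5h × $18 = $675.00
Overtime: 46.5 - 37.5 = 9.0h
OT pay: 9.0h × $18 × 1.5 = $243.00
Total = $675.00 + $243.00 = $918.00

$918.00


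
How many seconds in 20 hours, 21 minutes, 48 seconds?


73308 seconds

Hours: 20 × 3600 = 72000
Minutes: 21 × 60 = 1260
Seconds: 48
Total = 72000 + 1260 + 48 = 73308


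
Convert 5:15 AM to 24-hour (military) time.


Input: 5:15 AM
AM hour stays: 5

05:15


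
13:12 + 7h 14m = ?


20:26

Start: 792 minutes from midnight
Add: 434 minutes
Total: 1226 minutes
Hours: 1226 ÷ 60 = 20 remainder 26


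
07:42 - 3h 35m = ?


04:07

Start: 462 minutes from midnight
Subtract: 215 minutes
Remaining: 462 - 215 = 247
Hours: 4, Minutes: 7


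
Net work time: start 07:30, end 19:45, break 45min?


11h 30m (690 minutes)

Total time = (19×60+45) - (7×60+30)
= 1185 - 450 = 735 min
Minus break: 735 - 45 = 690 min
= 11h 30m


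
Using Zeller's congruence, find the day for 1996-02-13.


Zeller's congruence:
q=13, m=14, k=95, j=19
h = (13 + ⌊13×15/5⌋ + 95 + ⌊95/4⌋ + ⌊19/4⌋ - 2×19) mod 7
= (13 + 39 + 95 + 23 + 4 - 38) mod 7
= 136 mod 7 = 3
h=3 → Tuesday

Tuesday


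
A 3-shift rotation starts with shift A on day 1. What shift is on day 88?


Shifts: A, B, C
Start: A (index 0)
Day 88: (0 + 88 - 1) mod 3
= 87 mod 3
= 0
Index 0 → shift A

Shift A


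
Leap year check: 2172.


Yes

Rules: divisible by 4 AND (not by 100 OR by 400)
2172 ÷ 4 = 543 exactly → divisible by 4
2172 ÷ 100 = 21 remainder 72 → not divisible by 100
Divisible by 4 but not by 100 → leap year


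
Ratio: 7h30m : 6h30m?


Duration 1: 450 minutes
Duration 2: 390 minutes
Ratio = 450:390
GCD = 30
Simplified = 15:13
As a decimal: 15/13 ≈ 1.15

15:13 (1.15)


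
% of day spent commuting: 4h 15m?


Time: 255 minutes
Day: 1440 minutes
Percentage = (255/1440) × 100 ≈ 17.7%

17.7%


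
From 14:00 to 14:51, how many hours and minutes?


End time in minutes: 14×60 + 51 = 891
Start time in minutes: 14×60 + 0 = 840
Difference = 891 - 840 = 51 minutes
= 0 hours 51 minutes

0h 51m
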